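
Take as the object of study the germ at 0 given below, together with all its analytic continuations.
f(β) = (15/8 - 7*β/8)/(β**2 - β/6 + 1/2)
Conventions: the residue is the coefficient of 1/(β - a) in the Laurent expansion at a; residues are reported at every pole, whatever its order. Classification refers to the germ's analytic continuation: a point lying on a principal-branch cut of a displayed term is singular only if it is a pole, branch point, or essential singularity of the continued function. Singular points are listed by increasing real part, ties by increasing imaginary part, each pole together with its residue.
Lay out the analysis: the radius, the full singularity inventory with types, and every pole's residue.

Denominator factor (β**2 - β/6 + 1/2): discriminant -71/36, complex-conjugate roots (1/12) + ((1/12)*sqrt(71))*i and (1/12) - ((1/12)*sqrt(71))*i; poles of order 1, moduli (1/2)*sqrt(2) and (1/2)*sqrt(2).
The radius of convergence is the smallest modulus among the singular points: (1/2)*sqrt(2).
The factor β**2 - β/6 + 1/2 splits as (β - a)(β - a') with a = (1/12) - ((1/12)*sqrt(71))*i, a' = (1/12) + ((1/12)*sqrt(71))*i. At the order-1 pole a set g(β) = (β - a)*f(β) = [15/8 - 7*β/8] / (β - a').
Simple pole: residue = g(a) at a = (1/12) - ((1/12)*sqrt(71))*i, which is (-7/16) + ((173/1136)*sqrt(71))*i.
The factor β**2 - β/6 + 1/2 splits as (β - a)(β - a') with a = (1/12) + ((1/12)*sqrt(71))*i, a' = (1/12) - ((1/12)*sqrt(71))*i. At the order-1 pole a set g(β) = (β - a)*f(β) = [15/8 - 7*β/8] / (β - a').
Simple pole: residue = g(a) at a = (1/12) + ((1/12)*sqrt(71))*i, which is (-7/16) - ((173/1136)*sqrt(71))*i.
List the singular points by increasing real part (a conjugate pair: the negative imaginary part first).

Radius of convergence at 0: (1/2)*sqrt(2).
At (1/12) - ((1/12)*sqrt(71))*i: a pole of order 1; residue (-7/16) + ((173/1136)*sqrt(71))*i.
At (1/12) + ((1/12)*sqrt(71))*i: a pole of order 1; residue (-7/16) - ((173/1136)*sqrt(71))*i.


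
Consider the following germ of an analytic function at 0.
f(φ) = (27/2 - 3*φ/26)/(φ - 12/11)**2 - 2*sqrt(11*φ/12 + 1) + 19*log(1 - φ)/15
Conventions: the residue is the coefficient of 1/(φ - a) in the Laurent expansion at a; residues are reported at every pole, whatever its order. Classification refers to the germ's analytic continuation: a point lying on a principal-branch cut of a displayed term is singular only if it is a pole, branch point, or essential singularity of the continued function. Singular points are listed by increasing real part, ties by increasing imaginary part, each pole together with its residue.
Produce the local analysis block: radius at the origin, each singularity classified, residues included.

Radius of convergence at 0: 1.
At -12/11: an algebraic (square-root) branch point.
At 1: a logarithmic branch point.
At 12/11: a pole of order 2; residue -3/26.

Denominator factor (φ - 12/11)^2: pole of order 2 at 12/11, modulus 12/11.
Branch term (-2)*sqrt(1 - φ/(-12/11)): its argument vanishes at φ = -12/11, a square-root branch point, modulus 12/11.
Branch term (19/15)*log(1 - φ/(1)): its argument vanishes at φ = 1, a logarithmic branch point, modulus 1.
The radius of convergence is the smallest modulus among the singular points: 1.
The branch terms are analytic at 12/11 and contribute nothing to the residue; only the rational part matters.
At the order-2 pole 12/11 set g(φ) = (φ - (12/11))^2*(rational part) = 27/2 - 3*φ/26.
Order-2 pole: residue = g'(a); g'(12/11) = -3/26, so the residue is -3/26.
List the singular points by increasing real part (a conjugate pair: the negative imaginary part first).


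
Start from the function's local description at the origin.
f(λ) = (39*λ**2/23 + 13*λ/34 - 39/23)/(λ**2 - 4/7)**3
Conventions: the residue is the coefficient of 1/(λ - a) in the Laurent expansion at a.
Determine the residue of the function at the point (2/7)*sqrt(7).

The residue is -(6825/11776)*sqrt(7).

The factor λ**2 - 4/7 splits as (λ - a)(λ - a') with a = (2/7)*sqrt(7), a' = -(2/7)*sqrt(7). At the order-3 pole a set g(λ) = (λ - a)^3*f(λ) = [39*λ**2/23 + 13*λ/34 - 39/23] / (λ - a')^3.
Order-3 pole: residue = g''(a)/2; g''((2/7)*sqrt(7)) = -(6825/5888)*sqrt(7), so the residue is -(6825/11776)*sqrt(7).


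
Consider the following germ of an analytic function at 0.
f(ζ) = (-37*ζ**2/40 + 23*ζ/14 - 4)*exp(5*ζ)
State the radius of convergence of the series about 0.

The radius of convergence is infinite.

The factor exp(5*ζ) is entire and contributes no finite singular point.
The polynomial part has no poles.
No finite singular points: the Taylor series at 0 converges everywhere.


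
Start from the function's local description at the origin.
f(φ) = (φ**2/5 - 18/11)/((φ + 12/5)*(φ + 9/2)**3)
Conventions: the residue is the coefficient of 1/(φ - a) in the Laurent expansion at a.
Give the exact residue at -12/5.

The residue is -592/11319.

At the order-1 pole -12/5 set g(φ) = (φ - (-12/5))*f(φ) = (φ**2/5 - 18/11)/(φ + 9/2)**3.
Simple pole: residue = g(a) at a = -12/5, which is -592/11319.


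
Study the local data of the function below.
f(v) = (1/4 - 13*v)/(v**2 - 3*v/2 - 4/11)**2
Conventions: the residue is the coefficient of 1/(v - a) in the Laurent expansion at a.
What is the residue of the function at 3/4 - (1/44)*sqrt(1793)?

The residue is -(1672/26569)*sqrt(1793).

The factor v**2 - 3*v/2 - 4/11 splits as (v - a)(v - a') with a = 3/4 - (1/44)*sqrt(1793), a' = 3/4 + (1/44)*sqrt(1793). At the order-2 pole a set g(v) = (v - a)^2*f(v) = [1/4 - 13*v] / (v - a')^2.
Order-2 pole: residue = g'(a); g'(3/4 - (1/44)*sqrt(1793)) = -(1672/26569)*sqrt(1793), so the residue is -(1672/26569)*sqrt(1793).


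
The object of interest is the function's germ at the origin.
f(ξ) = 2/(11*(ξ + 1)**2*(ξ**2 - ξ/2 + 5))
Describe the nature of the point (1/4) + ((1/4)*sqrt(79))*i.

The denominator factor ξ**2 - ξ/2 + 5 vanishes at (1/4) + ((1/4)*sqrt(79))*i and appears to the power 1; the numerator there equals 2/11, nonzero, and no other factor vanishes.
Hence a pole whose order is the multiplicity, 1.

The point is a pole of order 1.


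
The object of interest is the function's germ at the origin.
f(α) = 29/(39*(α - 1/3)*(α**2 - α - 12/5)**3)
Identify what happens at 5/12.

The point is a regular point.

Denominator factors: α**2 - α - 12/5 = -1903/720 at α = 5/12; α - 1/3 = 1/12 at α = 5/12 — none vanishes.
So the germ continues analytically to 5/12.


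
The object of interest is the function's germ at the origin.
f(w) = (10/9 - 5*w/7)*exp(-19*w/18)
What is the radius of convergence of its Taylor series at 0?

The radius of convergence is infinite.

The factor exp(-19*w/18) is entire and contributes no finite singular point.
The polynomial part has no poles.
No finite singular points: the Taylor series at 0 converges everywhere.


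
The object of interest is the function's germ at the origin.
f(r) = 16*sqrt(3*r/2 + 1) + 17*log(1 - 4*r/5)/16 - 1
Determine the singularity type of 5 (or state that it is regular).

There is no denominator, hence no pole anywhere.
Branch term log(1 - r/(5/4)): argument at 5 is -3, nonzero, so 5 is not its branch point (a point on a principal cut is still regular for the continued germ).
Branch term sqrt(1 - r/(-2/3)): argument at 5 is 17/2, nonzero, so 5 is not its branch point (a point on a principal cut is still regular for the continued germ).
So the germ continues analytically to 5.

The point is a regular point.


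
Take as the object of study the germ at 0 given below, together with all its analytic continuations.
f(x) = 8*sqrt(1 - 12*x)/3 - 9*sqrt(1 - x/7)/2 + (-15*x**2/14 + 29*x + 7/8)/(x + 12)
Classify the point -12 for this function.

The denominator factor x + 12 vanishes at -12 and appears to the power 1; the numerator there equals -28079/56, nonzero, and no other factor vanishes.
The branch terms are analytic at this point.
Hence a pole whose order is the multiplicity, 1.

The point is a pole of order 1.


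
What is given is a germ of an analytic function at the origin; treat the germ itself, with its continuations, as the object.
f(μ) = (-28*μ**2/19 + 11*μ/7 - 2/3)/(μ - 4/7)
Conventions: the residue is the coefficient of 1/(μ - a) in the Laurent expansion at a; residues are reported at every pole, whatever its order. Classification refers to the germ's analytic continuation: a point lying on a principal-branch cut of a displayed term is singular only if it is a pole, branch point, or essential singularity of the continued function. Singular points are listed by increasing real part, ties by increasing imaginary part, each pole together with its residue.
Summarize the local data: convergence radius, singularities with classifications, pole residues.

Radius of convergence at 0: 4/7.
At 4/7: a pole of order 1; residue -698/2793.

Denominator factor (μ - 4/7): pole of order 1 at 4/7, modulus 4/7.
The radius of convergence is the smallest modulus among the singular points: 4/7.
At the order-1 pole 4/7 set g(μ) = (μ - (4/7))*f(μ) = -28*μ**2/19 + 11*μ/7 - 2/3.
Simple pole: residue = g(a) at a = 4/7, which is -698/2793.


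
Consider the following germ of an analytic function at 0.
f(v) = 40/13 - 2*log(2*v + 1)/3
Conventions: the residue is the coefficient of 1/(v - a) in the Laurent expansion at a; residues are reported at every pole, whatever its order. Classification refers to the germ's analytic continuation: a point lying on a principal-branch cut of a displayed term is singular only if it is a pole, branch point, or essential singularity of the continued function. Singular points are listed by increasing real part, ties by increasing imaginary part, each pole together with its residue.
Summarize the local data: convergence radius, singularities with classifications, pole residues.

Radius of convergence at 0: 1/2.
At -1/2: a logarithmic branch point.

Branch term (-2/3)*log(1 - v/(-1/2)): its argument vanishes at v = -1/2, a logarithmic branch point, modulus 1/2.
The radius of convergence is the smallest modulus among the singular points: 1/2.


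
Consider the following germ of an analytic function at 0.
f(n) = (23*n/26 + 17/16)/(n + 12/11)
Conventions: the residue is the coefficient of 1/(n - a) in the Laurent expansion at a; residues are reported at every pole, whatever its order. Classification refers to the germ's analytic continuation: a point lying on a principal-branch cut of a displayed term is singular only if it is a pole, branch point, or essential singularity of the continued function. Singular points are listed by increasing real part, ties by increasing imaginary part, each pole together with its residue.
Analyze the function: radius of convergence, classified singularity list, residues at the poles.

Denominator factor (n + 12/11): pole of order 1 at -12/11, modulus 12/11.
The radius of convergence is the smallest modulus among the singular points: 12/11.
At the order-1 pole -12/11 set g(n) = (n - (-12/11))*f(n) = 23*n/26 + 17/16.
Simple pole: residue = g(a) at a = -12/11, which is 223/2288.

Radius of convergence at 0: 12/11.
At -12/11: a pole of order 1; residue 223/2288.


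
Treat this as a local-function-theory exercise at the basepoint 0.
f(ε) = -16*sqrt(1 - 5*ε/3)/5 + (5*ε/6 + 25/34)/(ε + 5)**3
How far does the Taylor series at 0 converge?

Denominator factor (ε + 5)^3: pole of order 3 at -5, modulus 5.
Branch term (-16/5)*sqrt(1 - ε/(3/5)): its argument vanishes at ε = 3/5, a square-root branch point, modulus 3/5.
The radius of convergence is the smallest modulus among the singular points: 3/5.

The radius of convergence is 3/5.


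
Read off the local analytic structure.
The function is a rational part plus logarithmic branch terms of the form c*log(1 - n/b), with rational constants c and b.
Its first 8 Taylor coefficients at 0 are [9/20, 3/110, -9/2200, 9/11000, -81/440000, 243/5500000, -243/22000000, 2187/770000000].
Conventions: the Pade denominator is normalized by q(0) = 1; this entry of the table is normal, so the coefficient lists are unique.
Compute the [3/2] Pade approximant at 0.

Taylor coefficients needed (read off): a_0 = 9/20, a_1 = 3/110, a_2 = -9/2200, a_3 = 9/11000, a_4 = -81/440000, a_5 = 243/5500000.
Write the denominator as Q(n) = 1 + q1*n + q2*n^2. Requiring Q*f - P = O(n^6) with deg P <= 3 kills the coefficients of n^4..n^5 in Q*f:
  n^4: a_4 + q1*a_3 + q2*a_2 = 0, i.e. -81/440000 + (9/11000)*q1 + (-9/2200)*q2 = 0.
  n^5: a_5 + q1*a_4 + q2*a_3 = 0, i.e. 243/5500000 + (-81/440000)*q1 + (9/11000)*q2 = 0.
Solving this linear system: q1 = 9/25, q2 = 27/1000.
The numerator is Q*f truncated at degree 3: P0 = a_0 = 9/20; P1 = a_1 + q1*a_0 = 1041/5500; P2 = a_2 + q1*a_1 + q2*a_0 = 3933/220000; P3 = a_3 + q1*a_2 + q2*a_1 = 9/110000.

The Pade approximant has numerator coefficients [9/20, 1041/5500, 3933/220000, 9/110000]; denominator coefficients [1, 9/25, 27/1000].


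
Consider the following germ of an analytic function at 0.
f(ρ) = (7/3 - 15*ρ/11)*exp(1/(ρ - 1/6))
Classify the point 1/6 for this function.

The exponent 1/(ρ - (1/6)) has a pole at 1/6, so exp(1/(ρ - (1/6))) takes every nonzero value near it: an essential singularity (not a pole of any order).

The point is an essential singularity.


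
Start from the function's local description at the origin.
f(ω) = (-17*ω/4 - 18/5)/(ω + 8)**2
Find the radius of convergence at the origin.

Denominator factor (ω + 8)^2: pole of order 2 at -8, modulus 8.
The radius of convergence is the smallest modulus among the singular points: 8.

The radius of convergence is 8.


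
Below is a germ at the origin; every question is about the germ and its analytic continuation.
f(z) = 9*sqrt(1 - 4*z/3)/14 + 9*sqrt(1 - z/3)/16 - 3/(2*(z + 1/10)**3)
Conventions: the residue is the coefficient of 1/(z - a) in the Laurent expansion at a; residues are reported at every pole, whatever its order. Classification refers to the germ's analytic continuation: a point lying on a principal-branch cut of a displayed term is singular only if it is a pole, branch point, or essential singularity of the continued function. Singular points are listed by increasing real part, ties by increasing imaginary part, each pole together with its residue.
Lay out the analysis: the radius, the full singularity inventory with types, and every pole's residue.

Denominator factor (z + 1/10)^3: pole of order 3 at -1/10, modulus 1/10.
Branch term (9/14)*sqrt(1 - z/(3/4)): its argument vanishes at z = 3/4, a square-root branch point, modulus 3/4.
Branch term (9/16)*sqrt(1 - z/(3)): its argument vanishes at z = 3, a square-root branch point, modulus 3.
The radius of convergence is the smallest modulus among the singular points: 1/10.
The branch terms are analytic at -1/10 and contribute nothing to the residue; only the rational part matters.
At the order-3 pole -1/10 set g(z) = (z - (-1/10))^3*(rational part) = -3/2.
Order-3 pole: residue = g''(a)/2; g''(-1/10) = 0, so the residue is 0.
List the singular points by increasing real part (a conjugate pair: the negative imaginary part first).

Radius of convergence at 0: 1/10.
At -1/10: a pole of order 3; residue 0.
At 3/4: an algebraic (square-root) branch point.
At 3: an algebraic (square-root) branch point.


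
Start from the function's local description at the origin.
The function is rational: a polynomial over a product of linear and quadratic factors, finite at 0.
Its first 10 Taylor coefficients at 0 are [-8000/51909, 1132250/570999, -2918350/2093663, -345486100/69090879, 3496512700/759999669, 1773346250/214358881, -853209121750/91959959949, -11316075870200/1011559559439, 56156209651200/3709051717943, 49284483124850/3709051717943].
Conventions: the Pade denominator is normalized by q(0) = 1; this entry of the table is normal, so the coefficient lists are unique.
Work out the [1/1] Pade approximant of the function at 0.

Taylor coefficients needed (read off): a_0 = -8000/51909, a_1 = 1132250/570999, a_2 = -2918350/2093663.
Write the denominator as Q(χ) = 1 + q1*χ. Requiring Q*f - P = O(χ^3) with deg P <= 1 kills the coefficients of χ^2..χ^2 in Q*f:
  χ^2: a_2 + q1*a_1 = 0, i.e. -2918350/2093663 + (1132250/570999)*q1 = 0.
Solving this linear system: q1 = 175101/249095.
The numerator is Q*f truncated at degree 1: P0 = a_0 = -8000/51909; P1 = a_1 + q1*a_0 = 4847798650/2586054471.

The Pade approximant has numerator coefficients [-8000/51909, 4847798650/2586054471]; denominator coefficients [1, 175101/249095].


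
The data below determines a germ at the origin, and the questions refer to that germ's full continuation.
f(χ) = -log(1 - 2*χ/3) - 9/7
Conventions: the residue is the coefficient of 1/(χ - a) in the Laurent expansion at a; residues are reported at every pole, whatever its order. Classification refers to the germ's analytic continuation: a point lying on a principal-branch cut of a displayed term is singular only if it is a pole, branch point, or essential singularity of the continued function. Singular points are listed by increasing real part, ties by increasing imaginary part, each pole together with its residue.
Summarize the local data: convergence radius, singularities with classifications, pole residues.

Branch term (-1)*log(1 - χ/(3/2)): its argument vanishes at χ = 3/2, a logarithmic branch point, modulus 3/2.
The radius of convergence is the smallest modulus among the singular points: 3/2.

Radius of convergence at 0: 3/2.
At 3/2: a logarithmic branch point.


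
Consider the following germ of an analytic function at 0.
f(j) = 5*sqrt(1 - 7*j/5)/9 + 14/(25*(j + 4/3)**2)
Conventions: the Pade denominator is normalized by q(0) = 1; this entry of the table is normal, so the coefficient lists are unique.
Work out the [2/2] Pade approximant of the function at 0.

Taylor coefficients needed (expand at 0): a_0 = 1567/1800, a_1 = -3101/3600, a_2 = 11389/28800, a_3 = -18053/28800, a_4 = 191219/460800.
Write the denominator as Q(j) = 1 + q1*j + q2*j^2. Requiring Q*f - P = O(j^5) with deg P <= 2 kills the coefficients of j^3..j^4 in Q*f:
  j^3: a_3 + q1*a_2 + q2*a_1 = 0, i.e. -18053/28800 + (11389/28800)*q1 + (-3101/3600)*q2 = 0.
  j^4: a_4 + q1*a_3 + q2*a_2 = 0, i.e. 191219/460800 + (-18053/28800)*q1 + (11389/28800)*q2 = 0.
Solving this linear system: q1 = 3709365/12985694, q2 = -61975097/103885552.
The numerator is Q*f truncated at degree 2: P0 = a_0 = 1567/1800; P1 = a_1 + q1*a_0 = -1790217949/2921781150; P2 = a_2 + q1*a_1 + q2*a_0 = -8647363247/23374249200.

The Pade approximant has numerator coefficients [1567/1800, -1790217949/2921781150, -8647363247/23374249200]; denominator coefficients [1, 3709365/12985694, -61975097/103885552].


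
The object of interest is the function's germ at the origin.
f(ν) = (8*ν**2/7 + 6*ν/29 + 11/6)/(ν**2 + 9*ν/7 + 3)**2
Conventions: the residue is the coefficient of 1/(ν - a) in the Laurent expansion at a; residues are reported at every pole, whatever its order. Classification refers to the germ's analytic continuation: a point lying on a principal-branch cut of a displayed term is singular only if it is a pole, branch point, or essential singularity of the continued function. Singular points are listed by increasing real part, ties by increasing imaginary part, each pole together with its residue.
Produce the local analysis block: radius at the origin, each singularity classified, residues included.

Denominator factor (ν**2 + 9*ν/7 + 3)^2: discriminant -507/49, complex-conjugate roots (-9/14) + ((13/14)*sqrt(3))*i and (-9/14) - ((13/14)*sqrt(3))*i; poles of order 2, moduli sqrt(3) and sqrt(3).
The radius of convergence is the smallest modulus among the singular points: sqrt(3).
The factor ν**2 + 9*ν/7 + 3 splits as (ν - a)(ν - a') with a = (-9/14) - ((13/14)*sqrt(3))*i, a' = (-9/14) + ((13/14)*sqrt(3))*i. At the order-2 pole a set g(ν) = (ν - a)^2*f(ν) = [8*ν**2/7 + 6*ν/29 + 11/6] / (ν - a')^2.
Order-2 pole: residue = g'(a); g'((-9/14) - ((13/14)*sqrt(3))*i) = ((306103/1720251)*sqrt(3))*i, so the residue is ((306103/1720251)*sqrt(3))*i.
The factor ν**2 + 9*ν/7 + 3 splits as (ν - a)(ν - a') with a = (-9/14) + ((13/14)*sqrt(3))*i, a' = (-9/14) - ((13/14)*sqrt(3))*i. At the order-2 pole a set g(ν) = (ν - a)^2*f(ν) = [8*ν**2/7 + 6*ν/29 + 11/6] / (ν - a')^2.
Order-2 pole: residue = g'(a); g'((-9/14) + ((13/14)*sqrt(3))*i) = -((306103/1720251)*sqrt(3))*i, so the residue is -((306103/1720251)*sqrt(3))*i.
List the singular points by increasing real part (a conjugate pair: the negative imaginary part first).

Radius of convergence at 0: sqrt(3).
At (-9/14) - ((13/14)*sqrt(3))*i: a pole of order 2; residue ((306103/1720251)*sqrt(3))*i.
At (-9/14) + ((13/14)*sqrt(3))*i: a pole of order 2; residue -((306103/1720251)*sqrt(3))*i.


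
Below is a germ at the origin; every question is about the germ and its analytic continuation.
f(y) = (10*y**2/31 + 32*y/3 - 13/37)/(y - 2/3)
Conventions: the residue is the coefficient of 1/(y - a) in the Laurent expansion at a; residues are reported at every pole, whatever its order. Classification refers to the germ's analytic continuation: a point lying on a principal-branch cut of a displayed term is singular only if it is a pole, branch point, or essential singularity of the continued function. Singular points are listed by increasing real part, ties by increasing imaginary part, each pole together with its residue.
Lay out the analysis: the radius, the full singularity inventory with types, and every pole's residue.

Radius of convergence at 0: 2/3.
At 2/3: a pole of order 1; residue 71261/10323.

Denominator factor (y - 2/3): pole of order 1 at 2/3, modulus 2/3.
The radius of convergence is the smallest modulus among the singular points: 2/3.
At the order-1 pole 2/3 set g(y) = (y - (2/3))*f(y) = 10*y**2/31 + 32*y/3 - 13/37.
Simple pole: residue = g(a) at a = 2/3, which is 71261/10323.


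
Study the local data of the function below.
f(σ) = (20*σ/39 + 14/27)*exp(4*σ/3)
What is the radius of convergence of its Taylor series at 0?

The factor exp(4*σ/3) is entire and contributes no finite singular point.
The polynomial part has no poles.
No finite singular points: the Taylor series at 0 converges everywhere.

The radius of convergence is infinite.


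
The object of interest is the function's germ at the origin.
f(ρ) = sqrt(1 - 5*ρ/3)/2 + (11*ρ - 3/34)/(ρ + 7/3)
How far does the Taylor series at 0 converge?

The radius of convergence is 3/5.

Denominator factor (ρ + 7/3): pole of order 1 at -7/3, modulus 7/3.
Branch term (1/2)*sqrt(1 - ρ/(3/5)): its argument vanishes at ρ = 3/5, a square-root branch point, modulus 3/5.
The radius of convergence is the smallest modulus among the singular points: 3/5.


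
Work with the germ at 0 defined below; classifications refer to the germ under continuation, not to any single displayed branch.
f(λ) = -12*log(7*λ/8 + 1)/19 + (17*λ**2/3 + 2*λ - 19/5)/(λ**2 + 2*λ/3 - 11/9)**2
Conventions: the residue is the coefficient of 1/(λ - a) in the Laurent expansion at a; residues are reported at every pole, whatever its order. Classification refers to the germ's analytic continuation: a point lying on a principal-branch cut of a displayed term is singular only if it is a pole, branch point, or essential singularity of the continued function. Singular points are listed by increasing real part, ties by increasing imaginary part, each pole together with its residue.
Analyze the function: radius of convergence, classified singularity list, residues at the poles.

Radius of convergence at 0: -1/3 + (2/3)*sqrt(3).
At -1/3 - (2/3)*sqrt(3): a pole of order 2; residue -(769/720)*sqrt(3).
At -8/7: a logarithmic branch point.
At -1/3 + (2/3)*sqrt(3): a pole of order 2; residue (769/720)*sqrt(3).

Denominator factor (λ**2 + 2*λ/3 - 11/9)^2: discriminant 16/3, real irrational roots -1/3 + (2/3)*sqrt(3) and -1/3 - (2/3)*sqrt(3); poles of order 2, moduli -1/3 + (2/3)*sqrt(3) and 1/3 + (2/3)*sqrt(3).
Branch term (-12/19)*log(1 - λ/(-8/7)): its argument vanishes at λ = -8/7, a logarithmic branch point, modulus 8/7.
The radius of convergence is the smallest modulus among the singular points: -1/3 + (2/3)*sqrt(3).
The branch term is analytic at -1/3 - (2/3)*sqrt(3) and contributes nothing to the residue; only the rational part matters.
The factor λ**2 + 2*λ/3 - 11/9 splits as (λ - a)(λ - a') with a = -1/3 - (2/3)*sqrt(3), a' = -1/3 + (2/3)*sqrt(3). At the order-2 pole a set g(λ) = (λ - a)^2*(rational part) = [17*λ**2/3 + 2*λ - 19/5] / (λ - a')^2.
Order-2 pole: residue = g'(a); g'(-1/3 - (2/3)*sqrt(3)) = -(769/720)*sqrt(3), so the residue is -(769/720)*sqrt(3).
The branch term is analytic at -1/3 + (2/3)*sqrt(3) and contributes nothing to the residue; only the rational part matters.
The factor λ**2 + 2*λ/3 - 11/9 splits as (λ - a)(λ - a') with a = -1/3 + (2/3)*sqrt(3), a' = -1/3 - (2/3)*sqrt(3). At the order-2 pole a set g(λ) = (λ - a)^2*(rational part) = [17*λ**2/3 + 2*λ - 19/5] / (λ - a')^2.
Order-2 pole: residue = g'(a); g'(-1/3 + (2/3)*sqrt(3)) = (769/720)*sqrt(3), so the residue is (769/720)*sqrt(3).
List the singular points by increasing real part (a conjugate pair: the negative imaginary part first).


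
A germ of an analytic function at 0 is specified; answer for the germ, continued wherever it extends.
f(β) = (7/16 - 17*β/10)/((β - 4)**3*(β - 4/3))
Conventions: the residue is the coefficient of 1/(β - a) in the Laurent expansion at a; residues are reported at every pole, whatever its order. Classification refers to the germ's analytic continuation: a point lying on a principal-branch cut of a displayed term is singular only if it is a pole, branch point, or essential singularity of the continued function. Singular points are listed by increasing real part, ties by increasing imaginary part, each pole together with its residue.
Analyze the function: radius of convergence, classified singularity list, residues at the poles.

Radius of convergence at 0: 4/3.
At 4/3: a pole of order 1; residue 3951/40960.
At 4: a pole of order 3; residue -3951/40960.

Denominator factor (β - 4)^3: pole of order 3 at 4, modulus 4.
Denominator factor (β - 4/3): pole of order 1 at 4/3, modulus 4/3.
The radius of convergence is the smallest modulus among the singular points: 4/3.
At the order-1 pole 4/3 set g(β) = (β - (4/3))*f(β) = (7/16 - 17*β/10)/(β - 4)**3.
Simple pole: residue = g(a) at a = 4/3, which is 3951/40960.
At the order-3 pole 4 set g(β) = (β - (4))^3*f(β) = (7/16 - 17*β/10)/(β - 4/3).
Order-3 pole: residue = g''(a)/2; g''(4) = -3951/20480, so the residue is -3951/40960.
List the singular points by increasing real part (a conjugate pair: the negative imaginary part first).


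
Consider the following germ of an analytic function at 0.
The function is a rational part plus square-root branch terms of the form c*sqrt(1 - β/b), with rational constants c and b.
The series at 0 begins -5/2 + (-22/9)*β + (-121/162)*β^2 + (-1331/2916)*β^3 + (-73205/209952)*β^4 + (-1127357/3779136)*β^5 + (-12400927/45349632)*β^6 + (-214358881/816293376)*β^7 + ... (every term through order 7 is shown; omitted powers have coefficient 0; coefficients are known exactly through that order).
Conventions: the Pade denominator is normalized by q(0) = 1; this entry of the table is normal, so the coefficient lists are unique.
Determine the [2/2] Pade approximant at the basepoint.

The Pade approximant has numerator coefficients [-5/2, -11/72, 121/96]; denominator coefficients [1, -11/12, 121/1296].

Taylor coefficients needed (read off): a_0 = -5/2, a_1 = -22/9, a_2 = -121/162, a_3 = -1331/2916, a_4 = -73205/209952.
Write the denominator as Q(β) = 1 + q1*β + q2*β^2. Requiring Q*f - P = O(β^5) with deg P <= 2 kills the coefficients of β^3..β^4 in Q*f:
  β^3: a_3 + q1*a_2 + q2*a_1 = 0, i.e. -1331/2916 + (-121/162)*q1 + (-22/9)*q2 = 0.
  β^4: a_4 + q1*a_3 + q2*a_2 = 0, i.e. -73205/209952 + (-1331/2916)*q1 + (-121/162)*q2 = 0.
Solving this linear system: q1 = -11/12, q2 = 121/1296.
The numerator is Q*f truncated at degree 2: P0 = a_0 = -5/2; P1 = a_1 + q1*a_0 = -11/72; P2 = a_2 + q1*a_1 + q2*a_0 = 121/96.


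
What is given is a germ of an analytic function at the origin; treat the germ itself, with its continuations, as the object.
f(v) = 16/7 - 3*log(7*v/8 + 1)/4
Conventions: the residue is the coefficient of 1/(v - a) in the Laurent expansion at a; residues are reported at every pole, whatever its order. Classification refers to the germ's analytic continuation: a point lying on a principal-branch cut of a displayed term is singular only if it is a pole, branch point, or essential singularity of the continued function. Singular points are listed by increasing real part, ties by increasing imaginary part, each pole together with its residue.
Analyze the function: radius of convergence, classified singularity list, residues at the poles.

Branch term (-3/4)*log(1 - v/(-8/7)): its argument vanishes at v = -8/7, a logarithmic branch point, modulus 8/7.
The radius of convergence is the smallest modulus among the singular points: 8/7.

Radius of convergence at 0: 8/7.
At -8/7: a logarithmic branch point.


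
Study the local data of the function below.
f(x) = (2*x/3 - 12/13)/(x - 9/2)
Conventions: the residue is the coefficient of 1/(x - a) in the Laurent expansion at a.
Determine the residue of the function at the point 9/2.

The residue is 27/13.

At the order-1 pole 9/2 set g(x) = (x - (9/2))*f(x) = 2*x/3 - 12/13.
Simple pole: residue = g(a) at a = 9/2, which is 27/13.


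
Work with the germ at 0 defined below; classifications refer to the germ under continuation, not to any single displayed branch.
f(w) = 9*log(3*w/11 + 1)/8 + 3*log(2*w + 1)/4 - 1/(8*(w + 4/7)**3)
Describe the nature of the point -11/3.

The term (9/8)*log(1 - w/(-11/3)) has argument 1 - -11/3/(-11/3) = 0 at -11/3: a logarithmic (infinitely-sheeted) branch point; the remaining terms are analytic or single-valued there.

The point is a logarithmic branch point.


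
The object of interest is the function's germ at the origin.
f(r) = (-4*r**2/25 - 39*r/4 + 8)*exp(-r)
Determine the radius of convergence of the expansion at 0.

The radius of convergence is infinite.

The factor exp(-r) is entire and contributes no finite singular point.
The polynomial part has no poles.
No finite singular points: the Taylor series at 0 converges everywhere.


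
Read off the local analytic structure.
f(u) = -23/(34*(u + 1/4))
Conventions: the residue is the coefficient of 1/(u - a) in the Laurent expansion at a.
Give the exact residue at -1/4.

The residue is -23/34.

At the order-1 pole -1/4 set g(u) = (u - (-1/4))*f(u) = -23/34.
Simple pole: residue = g(a) at a = -1/4, which is -23/34.


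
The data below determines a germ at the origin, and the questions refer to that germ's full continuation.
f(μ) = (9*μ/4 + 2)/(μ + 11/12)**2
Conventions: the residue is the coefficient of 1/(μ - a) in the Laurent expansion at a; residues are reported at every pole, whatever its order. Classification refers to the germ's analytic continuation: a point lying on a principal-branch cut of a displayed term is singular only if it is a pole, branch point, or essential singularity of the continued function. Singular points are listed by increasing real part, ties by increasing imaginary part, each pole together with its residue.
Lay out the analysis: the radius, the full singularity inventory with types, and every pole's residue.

Denominator factor (μ + 11/12)^2: pole of order 2 at -11/12, modulus 11/12.
The radius of convergence is the smallest modulus among the singular points: 11/12.
At the order-2 pole -11/12 set g(μ) = (μ - (-11/12))^2*f(μ) = 9*μ/4 + 2.
Order-2 pole: residue = g'(a); g'(-11/12) = 9/4, so the residue is 9/4.

Radius of convergence at 0: 11/12.
At -11/12: a pole of order 2; residue 9/4.


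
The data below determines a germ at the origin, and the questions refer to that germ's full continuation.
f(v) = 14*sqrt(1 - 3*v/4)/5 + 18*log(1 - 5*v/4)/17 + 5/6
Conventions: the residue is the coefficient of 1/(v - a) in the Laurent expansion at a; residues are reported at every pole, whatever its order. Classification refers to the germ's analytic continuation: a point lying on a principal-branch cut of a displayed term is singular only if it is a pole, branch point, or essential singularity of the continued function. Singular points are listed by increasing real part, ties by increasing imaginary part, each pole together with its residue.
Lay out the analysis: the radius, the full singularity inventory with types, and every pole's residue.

Branch term (18/17)*log(1 - v/(4/5)): its argument vanishes at v = 4/5, a logarithmic branch point, modulus 4/5.
Branch term (14/5)*sqrt(1 - v/(4/3)): its argument vanishes at v = 4/3, a square-root branch point, modulus 4/3.
The radius of convergence is the smallest modulus among the singular points: 4/5.
List the singular points by increasing real part (a conjugate pair: the negative imaginary part first).

Radius of convergence at 0: 4/5.
At 4/5: a logarithmic branch point.
At 4/3: an algebraic (square-root) branch point.


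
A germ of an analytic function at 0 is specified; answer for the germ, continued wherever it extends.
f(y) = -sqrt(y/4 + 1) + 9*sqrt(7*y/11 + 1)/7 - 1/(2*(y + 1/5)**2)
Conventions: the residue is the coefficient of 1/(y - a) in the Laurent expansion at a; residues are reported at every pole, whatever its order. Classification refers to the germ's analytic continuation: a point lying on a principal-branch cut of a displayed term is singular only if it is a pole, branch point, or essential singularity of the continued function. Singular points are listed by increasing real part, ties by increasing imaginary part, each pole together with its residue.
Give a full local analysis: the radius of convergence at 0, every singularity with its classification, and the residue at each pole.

Denominator factor (y + 1/5)^2: pole of order 2 at -1/5, modulus 1/5.
Branch term (-1)*sqrt(1 - y/(-4)): its argument vanishes at y = -4, a square-root branch point, modulus 4.
Branch term (9/7)*sqrt(1 - y/(-11/7)): its argument vanishes at y = -11/7, a square-root branch point, modulus 11/7.
The radius of convergence is the smallest modulus among the singular points: 1/5.
The branch terms are analytic at -1/5 and contribute nothing to the residue; only the rational part matters.
At the order-2 pole -1/5 set g(y) = (y - (-1/5))^2*(rational part) = -1/2.
Order-2 pole: residue = g'(a); g'(-1/5) = 0, so the residue is 0.
List the singular points by increasing real part (a conjugate pair: the negative imaginary part first).

Radius of convergence at 0: 1/5.
At -4: an algebraic (square-root) branch point.
At -11/7: an algebraic (square-root) branch point.
At -1/5: a pole of order 2; residue 0.


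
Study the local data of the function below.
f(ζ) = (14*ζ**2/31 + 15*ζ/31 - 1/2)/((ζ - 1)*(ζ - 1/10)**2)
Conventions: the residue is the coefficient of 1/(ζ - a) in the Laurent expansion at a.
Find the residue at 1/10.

The residue is -8/93.

At the order-2 pole 1/10 set g(ζ) = (ζ - (1/10))^2*f(ζ) = (14*ζ**2/31 + 15*ζ/31 - 1/2)/(ζ - 1).
Order-2 pole: residue = g'(a); g'(1/10) = -8/93, so the residue is -8/93.


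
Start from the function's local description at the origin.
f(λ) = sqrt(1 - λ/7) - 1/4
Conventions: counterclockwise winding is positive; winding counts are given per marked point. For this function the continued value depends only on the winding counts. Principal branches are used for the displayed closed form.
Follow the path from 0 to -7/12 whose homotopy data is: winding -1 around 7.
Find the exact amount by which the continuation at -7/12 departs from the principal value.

The rational part is single-valued and drops out of the difference; each branch term changes only by its own monodromy.
(1)*sqrt(1 - λ/(7)): winding -1 is odd, the square root flips sign, contributing -2*(1)*sqrt(1 - (-7/12)/(7)) = -2*(1)*sqrt(13/12) = -(1/3)*sqrt(39).
Summing the contributions at λ = -7/12 gives -(1/3)*sqrt(39).

Continued minus principal equals -(1/3)*sqrt(39).


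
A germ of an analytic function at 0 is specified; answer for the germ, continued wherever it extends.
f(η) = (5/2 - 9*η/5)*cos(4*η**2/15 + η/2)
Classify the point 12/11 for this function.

There is no denominator, hence no pole anywhere.
The factor cos(4*η**2/15 + η/2) is entire.
So the germ continues analytically to 12/11.

The point is a regular point.


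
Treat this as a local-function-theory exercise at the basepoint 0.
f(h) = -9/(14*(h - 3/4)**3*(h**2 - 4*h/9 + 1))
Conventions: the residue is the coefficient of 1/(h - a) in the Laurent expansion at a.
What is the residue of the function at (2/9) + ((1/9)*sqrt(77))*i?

The residue is (-28608/1437653) + ((3041520/110699281)*sqrt(77))*i.

The factor h**2 - 4*h/9 + 1 splits as (h - a)(h - a') with a = (2/9) + ((1/9)*sqrt(77))*i, a' = (2/9) - ((1/9)*sqrt(77))*i. At the order-1 pole a set g(h) = (h - a)*f(h) = [-9/(14*(h - 3/4)**3)] / (h - a').
Simple pole: residue = g(a) at a = (2/9) + ((1/9)*sqrt(77))*i, which is (-28608/1437653) + ((3041520/110699281)*sqrt(77))*i.


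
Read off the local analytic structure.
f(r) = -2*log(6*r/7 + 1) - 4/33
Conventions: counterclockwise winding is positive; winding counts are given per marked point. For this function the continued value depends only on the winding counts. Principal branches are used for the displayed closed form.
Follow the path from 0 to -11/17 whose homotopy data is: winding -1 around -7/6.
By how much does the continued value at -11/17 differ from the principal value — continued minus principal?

The rational part is single-valued and drops out of the difference; each branch term changes only by its own monodromy.
(-2)*log(1 - r/(-7/6)): each positive loop around -7/6 adds 2*pi*i to the log, so winding -1 contributes (-2)*(-1)*2*pi*i = (4)*pi*i.
Summing the contributions at r = -11/17 gives (4)*pi*i.

Continued minus principal equals (4)*pi*i.


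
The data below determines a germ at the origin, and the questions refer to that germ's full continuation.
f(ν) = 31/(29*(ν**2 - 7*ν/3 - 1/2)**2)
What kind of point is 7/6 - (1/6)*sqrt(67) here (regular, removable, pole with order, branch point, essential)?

The point is a pole of order 2.

The denominator factor ν**2 - 7*ν/3 - 1/2 vanishes at 7/6 - (1/6)*sqrt(67) and appears to the power 2; the numerator there equals 31/29, nonzero, and no other factor vanishes.
Hence a pole whose order is the multiplicity, 2.


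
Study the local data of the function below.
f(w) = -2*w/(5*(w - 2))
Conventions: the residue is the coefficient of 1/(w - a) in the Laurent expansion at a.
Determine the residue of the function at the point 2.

The residue is -4/5.

At the order-1 pole 2 set g(w) = (w - (2))*f(w) = -2*w/5.
Simple pole: residue = g(a) at a = 2, which is -4/5.


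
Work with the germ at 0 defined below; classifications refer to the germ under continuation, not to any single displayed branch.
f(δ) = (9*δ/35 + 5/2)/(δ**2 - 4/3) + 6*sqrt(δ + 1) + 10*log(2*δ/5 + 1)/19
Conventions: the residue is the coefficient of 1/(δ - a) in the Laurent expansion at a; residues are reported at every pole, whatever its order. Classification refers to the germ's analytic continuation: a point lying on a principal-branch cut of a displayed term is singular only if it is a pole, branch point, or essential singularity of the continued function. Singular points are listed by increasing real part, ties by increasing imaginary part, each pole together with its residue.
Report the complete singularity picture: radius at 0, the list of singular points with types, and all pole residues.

Denominator factor (δ**2 - 4/3): discriminant 16/3, real irrational roots (2/3)*sqrt(3) and -(2/3)*sqrt(3); poles of order 1, moduli (2/3)*sqrt(3) and (2/3)*sqrt(3).
Branch term (6)*sqrt(1 - δ/(-1)): its argument vanishes at δ = -1, a square-root branch point, modulus 1.
Branch term (10/19)*log(1 - δ/(-5/2)): its argument vanishes at δ = -5/2, a logarithmic branch point, modulus 5/2.
The radius of convergence is the smallest modulus among the singular points: 1.
The branch terms are analytic at -(2/3)*sqrt(3) and contribute nothing to the residue; only the rational part matters.
The factor δ**2 - 4/3 splits as (δ - a)(δ - a') with a = -(2/3)*sqrt(3), a' = (2/3)*sqrt(3). At the order-1 pole a set g(δ) = (δ - a)*(rational part) = [9*δ/35 + 5/2] / (δ - a').
Simple pole: residue = g(a) at a = -(2/3)*sqrt(3), which is 9/70 - (5/8)*sqrt(3).
The branch terms are analytic at (2/3)*sqrt(3) and contribute nothing to the residue; only the rational part matters.
The factor δ**2 - 4/3 splits as (δ - a)(δ - a') with a = (2/3)*sqrt(3), a' = -(2/3)*sqrt(3). At the order-1 pole a set g(δ) = (δ - a)*(rational part) = [9*δ/35 + 5/2] / (δ - a').
Simple pole: residue = g(a) at a = (2/3)*sqrt(3), which is 9/70 + (5/8)*sqrt(3).
List the singular points by increasing real part (a conjugate pair: the negative imaginary part first).

Radius of convergence at 0: 1.
At -5/2: a logarithmic branch point.
At -(2/3)*sqrt(3): a pole of order 1; residue 9/70 - (5/8)*sqrt(3).
At -1: an algebraic (square-root) branch point.
At (2/3)*sqrt(3): a pole of order 1; residue 9/70 + (5/8)*sqrt(3).
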